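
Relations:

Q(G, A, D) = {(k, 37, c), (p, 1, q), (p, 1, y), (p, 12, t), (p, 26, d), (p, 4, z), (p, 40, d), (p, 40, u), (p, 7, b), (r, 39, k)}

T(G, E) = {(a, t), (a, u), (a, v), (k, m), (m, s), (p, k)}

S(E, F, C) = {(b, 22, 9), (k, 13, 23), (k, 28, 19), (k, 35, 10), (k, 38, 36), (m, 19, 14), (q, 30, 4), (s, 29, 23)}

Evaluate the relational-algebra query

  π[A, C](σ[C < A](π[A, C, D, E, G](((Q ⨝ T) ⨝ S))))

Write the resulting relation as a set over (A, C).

{(12, 10), (26, 10), (26, 19), (26, 23), (37, 14), (40, 10), (40, 19), (40, 23), (40, 36)}

Joining Q and T on G yields {(k, 37, c, m), (p, 1, q, k), (p, 1, y, k), (p, 12, t, k), (p, 26, d, k), (p, 4, z, k), (p, 40, d, k), (p, 40, u, k), (p, 7, b, k)}.
Joining (Q ⨝ T) and S on E yields {(k, 37, c, m, 19, 14), (p, 1, q, k, 13, 23), (p, 1, q, k, 28, 19), (p, 1, q, k, 35, 10), (p, 1, q, k, 38, 36), (p, 1, y, k, 13, 23), (p, 1, y, k, 28, 19), (p, 1, y, k, 35, 10), (p, 1, y, k, 38, 36), (p, 12, t, k, 13, 23), (p, 12, t, k, 28, 19), (p, 12, t, k, 35, 10), (p, 12, t, k, 38, 36), (p, 26, d, k, 13, 23), (p, 26, d, k, 28, 19), (p, 26, d, k, 35, 10), (p, 26, d, k, 38, 36), (p, 4, z, k, 13, 23), (p, 4, z, k, 28, 19), (p, 4, z, k, 35, 10), (p, 4, z, k, 38, 36), (p, 40, d, k, 13, 23), (p, 40, d, k, 28, 19), (p, 40, d, k, 35, 10), (p, 40, d, k, 38, 36), (p, 40, u, k, 13, 23), (p, 40, u, k, 28, 19), (p, 40, u, k, 35, 10), (p, 40, u, k, 38, 36), (p, 7, b, k, 13, 23), (p, 7, b, k, 28, 19), (p, 7, b, k, 35, 10), (p, 7, b, k, 38, 36)}.
Projecting to A, C, D, E, G: {(1, 10, q, k, p), (1, 10, y, k, p), (1, 19, q, k, p), (1, 19, y, k, p), (1, 23, q, k, p), (1, 23, y, k, p), (1, 36, q, k, p), (1, 36, y, k, p), (12, 10, t, k, p), (12, 19, t, k, p), (12, 23, t, k, p), (12, 36, t, k, p), (26, 10, d, k, p), (26, 19, d, k, p), (26, 23, d, k, p), (26, 36, d, k, p), (37, 14, c, m, k), (4, 10, z, k, p), (4, 19, z, k, p), (4, 23, z, k, p), (4, 36, z, k, p), (40, 10, d, k, p), (40, 10, u, k, p), (40, 19, d, k, p), (40, 19, u, k, p), (40, 23, d, k, p), (40, 23, u, k, p), (40, 36, d, k, p), (40, 36, u, k, p), (7, 10, b, k, p), (7, 19, b, k, p), (7, 23, b, k, p), (7, 36, b, k, p)}
Filtering on C < A leaves {(12, 10, t, k, p), (26, 10, d, k, p), (26, 19, d, k, p), (26, 23, d, k, p), (37, 14, c, m, k), (40, 10, d, k, p), (40, 10, u, k, p), (40, 19, d, k, p), (40, 19, u, k, p), (40, 23, d, k, p), (40, 23, u, k, p), (40, 36, d, k, p), (40, 36, u, k, p)}.
Projecting to A, C (4 duplicate(s) eliminated): {(12, 10), (26, 10), (26, 19), (26, 23), (37, 14), (40, 10), (40, 19), (40, 23), (40, 36)}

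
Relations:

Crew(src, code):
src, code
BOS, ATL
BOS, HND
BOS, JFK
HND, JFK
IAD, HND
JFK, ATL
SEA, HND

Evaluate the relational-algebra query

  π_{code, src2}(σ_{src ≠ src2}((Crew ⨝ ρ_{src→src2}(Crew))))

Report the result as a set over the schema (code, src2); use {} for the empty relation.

{(ATL, BOS), (ATL, JFK), (HND, BOS), (HND, IAD), (HND, SEA), (JFK, BOS), (JFK, HND)}

ρ[src→src2]: schema becomes (src2, code); tuples unchanged.
Natural join on code: {(BOS, ATL, BOS), (BOS, ATL, JFK), (BOS, HND, BOS), (BOS, HND, IAD), (BOS, HND, SEA), (BOS, JFK, BOS), (BOS, JFK, HND), (HND, JFK, BOS), (HND, JFK, HND), (IAD, HND, BOS), (IAD, HND, IAD), (IAD, HND, SEA), (JFK, ATL, BOS), (JFK, ATL, JFK), (SEA, HND, BOS), (SEA, HND, IAD), (SEA, HND, SEA)}
Selection src ≠ src2: {(BOS, ATL, JFK), (BOS, HND, IAD), (BOS, HND, SEA), (BOS, JFK, HND), (HND, JFK, BOS), (IAD, HND, BOS), (IAD, HND, SEA), (JFK, ATL, BOS), (SEA, HND, BOS), (SEA, HND, IAD)}
Keep only column(s) code, src2 (3 duplicate(s) eliminated): {(ATL, BOS), (ATL, JFK), (HND, BOS), (HND, IAD), (HND, SEA), (JFK, BOS), (JFK, HND)}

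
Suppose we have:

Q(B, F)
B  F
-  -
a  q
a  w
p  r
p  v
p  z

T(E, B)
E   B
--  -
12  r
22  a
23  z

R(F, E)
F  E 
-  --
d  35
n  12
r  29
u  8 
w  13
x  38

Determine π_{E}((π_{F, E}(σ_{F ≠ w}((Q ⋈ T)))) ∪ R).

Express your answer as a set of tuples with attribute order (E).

{12, 13, 22, 29, 35, 38, 8}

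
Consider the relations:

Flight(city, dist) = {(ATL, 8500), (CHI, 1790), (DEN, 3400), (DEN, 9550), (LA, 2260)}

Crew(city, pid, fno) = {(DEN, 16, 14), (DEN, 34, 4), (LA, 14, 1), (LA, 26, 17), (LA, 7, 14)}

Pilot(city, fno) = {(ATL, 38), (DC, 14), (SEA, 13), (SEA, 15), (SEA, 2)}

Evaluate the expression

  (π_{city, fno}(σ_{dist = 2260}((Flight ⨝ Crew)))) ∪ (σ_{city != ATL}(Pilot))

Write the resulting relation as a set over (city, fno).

{(DC, 14), (LA, 1), (LA, 14), (LA, 17), (SEA, 13), (SEA, 15), (SEA, 2)}

Joining Flight and Crew on city yields {(DEN, 3400, 16, 14), (DEN, 3400, 34, 4), (DEN, 9550, 16, 14), (DEN, 9550, 34, 4), (LA, 2260, 14, 1), (LA, 2260, 26, 17), (LA, 2260, 7, 14)}.
Filtering on dist = 2260 leaves {(LA, 2260, 14, 1), (LA, 2260, 26, 17), (LA, 2260, 7, 14)}.
π_{city, fno} gives {(LA, 1), (LA, 14), (LA, 17)}.
Filtering on city != ATL leaves {(DC, 14), (SEA, 13), (SEA, 15), (SEA, 2)}.
Union: {(LA, 1), (LA, 14), (LA, 17)} with {(DC, 14), (SEA, 13), (SEA, 15), (SEA, 2)} → {(DC, 14), (LA, 1), (LA, 14), (LA, 17), (SEA, 13), (SEA, 15), (SEA, 2)}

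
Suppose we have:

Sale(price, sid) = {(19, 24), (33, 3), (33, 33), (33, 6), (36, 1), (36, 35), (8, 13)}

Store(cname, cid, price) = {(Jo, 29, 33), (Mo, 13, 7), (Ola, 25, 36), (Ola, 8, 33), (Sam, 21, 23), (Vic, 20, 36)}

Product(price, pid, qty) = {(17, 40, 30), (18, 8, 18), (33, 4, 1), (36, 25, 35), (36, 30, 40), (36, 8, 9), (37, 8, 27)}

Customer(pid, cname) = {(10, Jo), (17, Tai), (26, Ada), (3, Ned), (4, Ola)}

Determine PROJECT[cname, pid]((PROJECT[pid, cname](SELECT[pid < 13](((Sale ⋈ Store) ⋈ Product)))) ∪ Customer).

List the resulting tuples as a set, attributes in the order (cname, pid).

Natural join on price: {(33, 3, Jo, 29), (33, 3, Ola, 8), (33, 33, Jo, 29), (33, 33, Ola, 8), (33, 6, Jo, 29), (33, 6, Ola, 8), (36, 1, Ola, 25), (36, 1, Vic, 20), (36, 35, Ola, 25), (36, 35, Vic, 20)}
Natural join on price: {(33, 3, Jo, 29, 4, 1), (33, 3, Ola, 8, 4, 1), (33, 33, Jo, 29, 4, 1), (33, 33, Ola, 8, 4, 1), (33, 6, Jo, 29, 4, 1), (33, 6, Ola, 8, 4, 1), (36, 1, Ola, 25, 25, 35), (36, 1, Ola, 25, 30, 40), (36, 1, Ola, 25, 8, 9), (36, 1, Vic, 20, 25, 35), (36, 1, Vic, 20, 30, 40), (36, 1, Vic, 20, 8, 9), (36, 35, Ola, 25, 25, 35), (36, 35, Ola, 25, 30, 40), (36, 35, Ola, 25, 8, 9), (36, 35, Vic, 20, 25, 35), (36, 35, Vic, 20, 30, 40), (36, 35, Vic, 20, 8, 9)}
Filtering on pid < 13 leaves {(33, 3, Jo, 29, 4, 1), (33, 3, Ola, 8, 4, 1), (33, 33, Jo, 29, 4, 1), (33, 33, Ola, 8, 4, 1), (33, 6, Jo, 29, 4, 1), (33, 6, Ola, 8, 4, 1), (36, 1, Ola, 25, 8, 9), (36, 1, Vic, 20, 8, 9), (36, 35, Ola, 25, 8, 9), (36, 35, Vic, 20, 8, 9)}.
π_{pid, cname} gives {(4, Jo), (4, Ola), (8, Ola), (8, Vic)} (6 duplicate(s) eliminated).
Union: {(4, Jo), (4, Ola), (8, Ola), (8, Vic)} with {(10, Jo), (17, Tai), (26, Ada), (3, Ned), (4, Ola)} → {(10, Jo), (17, Tai), (26, Ada), (3, Ned), (4, Jo), (4, Ola), (8, Ola), (8, Vic)}
π_{cname, pid} gives {(Ada, 26), (Jo, 10), (Jo, 4), (Ned, 3), (Ola, 4), (Ola, 8), (Tai, 17), (Vic, 8)}.

{(Ada, 26), (Jo, 10), (Jo, 4), (Ned, 3), (Ola, 4), (Ola, 8), (Tai, 17), (Vic, 8)}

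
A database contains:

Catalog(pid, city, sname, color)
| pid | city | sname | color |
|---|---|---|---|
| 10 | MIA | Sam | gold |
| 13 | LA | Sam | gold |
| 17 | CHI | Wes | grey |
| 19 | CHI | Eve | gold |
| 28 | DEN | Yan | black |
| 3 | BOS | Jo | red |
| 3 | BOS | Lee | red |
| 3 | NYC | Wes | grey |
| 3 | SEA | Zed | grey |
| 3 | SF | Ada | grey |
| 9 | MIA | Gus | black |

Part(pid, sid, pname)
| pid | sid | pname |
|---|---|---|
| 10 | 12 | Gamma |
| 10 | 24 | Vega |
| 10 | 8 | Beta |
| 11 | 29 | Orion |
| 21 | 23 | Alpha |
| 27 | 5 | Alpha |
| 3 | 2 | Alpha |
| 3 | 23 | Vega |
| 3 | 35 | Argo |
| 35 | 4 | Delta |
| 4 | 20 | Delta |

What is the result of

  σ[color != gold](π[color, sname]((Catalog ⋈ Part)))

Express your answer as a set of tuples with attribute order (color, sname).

Joining Catalog and Part on pid yields {(10, MIA, Sam, gold, 12, Gamma), (10, MIA, Sam, gold, 24, Vega), (10, MIA, Sam, gold, 8, Beta), (3, BOS, Jo, red, 2, Alpha), (3, BOS, Jo, red, 23, Vega), (3, BOS, Jo, red, 35, Argo), (3, BOS, Lee, red, 2, Alpha), (3, BOS, Lee, red, 23, Vega), (3, BOS, Lee, red, 35, Argo), (3, NYC, Wes, grey, 2, Alpha), (3, NYC, Wes, grey, 23, Vega), (3, NYC, Wes, grey, 35, Argo), (3, SEA, Zed, grey, 2, Alpha), (3, SEA, Zed, grey, 23, Vega), (3, SEA, Zed, grey, 35, Argo), (3, SF, Ada, grey, 2, Alpha), (3, SF, Ada, grey, 23, Vega), (3, SF, Ada, grey, 35, Argo)}.
Projecting to color, sname (12 duplicate(s) eliminated): {(gold, Sam), (grey, Ada), (grey, Wes), (grey, Zed), (red, Jo), (red, Lee)}
Selection color != gold: {(grey, Ada), (grey, Wes), (grey, Zed), (red, Jo), (red, Lee)}

{(grey, Ada), (grey, Wes), (grey, Zed), (red, Jo), (red, Lee)}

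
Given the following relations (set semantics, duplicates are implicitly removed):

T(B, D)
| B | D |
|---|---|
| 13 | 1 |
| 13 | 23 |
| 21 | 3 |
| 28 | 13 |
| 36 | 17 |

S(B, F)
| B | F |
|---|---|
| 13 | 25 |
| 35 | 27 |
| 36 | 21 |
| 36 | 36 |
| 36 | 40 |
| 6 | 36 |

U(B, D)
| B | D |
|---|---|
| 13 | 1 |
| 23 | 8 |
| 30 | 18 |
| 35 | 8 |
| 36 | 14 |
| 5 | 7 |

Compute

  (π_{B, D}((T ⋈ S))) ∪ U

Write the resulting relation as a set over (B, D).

Joining T and S on B yields {(13, 1, 25), (13, 23, 25), (36, 17, 21), (36, 17, 36), (36, 17, 40)}.
π[B, D]: project onto (B, D) (2 duplicate(s) eliminated) → {(13, 1), (13, 23), (36, 17)}
Union: {(13, 1), (13, 23), (36, 17)} with {(13, 1), (23, 8), (30, 18), (35, 8), (36, 14), (5, 7)} → {(13, 1), (13, 23), (23, 8), (30, 18), (35, 8), (36, 14), (36, 17), (5, 7)}

{(13, 1), (13, 23), (23, 8), (30, 18), (35, 8), (36, 14), (36, 17), (5, 7)}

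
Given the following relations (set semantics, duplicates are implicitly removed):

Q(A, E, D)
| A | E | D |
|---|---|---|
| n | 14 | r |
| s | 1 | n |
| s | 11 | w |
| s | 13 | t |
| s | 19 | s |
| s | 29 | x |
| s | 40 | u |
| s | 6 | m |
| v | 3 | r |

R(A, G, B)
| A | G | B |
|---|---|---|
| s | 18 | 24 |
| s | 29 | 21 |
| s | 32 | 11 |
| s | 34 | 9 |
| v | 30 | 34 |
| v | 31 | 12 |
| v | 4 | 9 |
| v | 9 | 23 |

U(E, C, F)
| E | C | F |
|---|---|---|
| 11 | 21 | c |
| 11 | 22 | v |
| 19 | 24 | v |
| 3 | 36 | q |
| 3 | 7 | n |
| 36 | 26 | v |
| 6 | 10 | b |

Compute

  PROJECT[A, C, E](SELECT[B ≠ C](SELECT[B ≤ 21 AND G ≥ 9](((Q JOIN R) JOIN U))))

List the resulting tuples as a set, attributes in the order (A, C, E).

{(s, 10, 6), (s, 21, 11), (s, 22, 11), (s, 24, 19), (v, 36, 3), (v, 7, 3)}

Joining Q and R on A yields {(s, 1, n, 18, 24), (s, 1, n, 29, 21), (s, 1, n, 32, 11), (s, 1, n, 34, 9), (s, 11, w, 18, 24), (s, 11, w, 29, 21), (s, 11, w, 32, 11), (s, 11, w, 34, 9), (s, 13, t, 18, 24), (s, 13, t, 29, 21), (s, 13, t, 32, 11), (s, 13, t, 34, 9), (s, 19, s, 18, 24), (s, 19, s, 29, 21), (s, 19, s, 32, 11), (s, 19, s, 34, 9), (s, 29, x, 18, 24), (s, 29, x, 29, 21), (s, 29, x, 32, 11), (s, 29, x, 34, 9), (s, 40, u, 18, 24), (s, 40, u, 29, 21), (s, 40, u, 32, 11), (s, 40, u, 34, 9), (s, 6, m, 18, 24), (s, 6, m, 29, 21), (s, 6, m, 32, 11), (s, 6, m, 34, 9), (v, 3, r, 30, 34), (v, 3, r, 31, 12), (v, 3, r, 4, 9), (v, 3, r, 9, 23)}.
Joining (Q JOIN R) and U on E yields {(s, 11, w, 18, 24, 21, c), (s, 11, w, 18, 24, 22, v), (s, 11, w, 29, 21, 21, c), (s, 11, w, 29, 21, 22, v), (s, 11, w, 32, 11, 21, c), (s, 11, w, 32, 11, 22, v), (s, 11, w, 34, 9, 21, c), (s, 11, w, 34, 9, 22, v), (s, 19, s, 18, 24, 24, v), (s, 19, s, 29, 21, 24, v), (s, 19, s, 32, 11, 24, v), (s, 19, s, 34, 9, 24, v), (s, 6, m, 18, 24, 10, b), (s, 6, m, 29, 21, 10, b), (s, 6, m, 32, 11, 10, b), (s, 6, m, 34, 9, 10, b), (v, 3, r, 30, 34, 36, q), (v, 3, r, 30, 34, 7, n), (v, 3, r, 31, 12, 36, q), (v, 3, r, 31, 12, 7, n), (v, 3, r, 4, 9, 36, q), (v, 3, r, 4, 9, 7, n), (v, 3, r, 9, 23, 36, q), (v, 3, r, 9, 23, 7, n)}.
σ[B ≤ 21 AND G ≥ 9]: keep tuples satisfying B ≤ 21 AND G ≥ 9 → {(s, 11, w, 29, 21, 21, c), (s, 11, w, 29, 21, 22, v), (s, 11, w, 32, 11, 21, c), (s, 11, w, 32, 11, 22, v), (s, 11, w, 34, 9, 21, c), (s, 11, w, 34, 9, 22, v), (s, 19, s, 29, 21, 24, v), (s, 19, s, 32, 11, 24, v), (s, 19, s, 34, 9, 24, v), (s, 6, m, 29, 21, 10, b), (s, 6, m, 32, 11, 10, b), (s, 6, m, 34, 9, 10, b), (v, 3, r, 31, 12, 36, q), (v, 3, r, 31, 12, 7, n)}
σ[B ≠ C]: keep tuples satisfying B ≠ C → {(s, 11, w, 29, 21, 22, v), (s, 11, w, 32, 11, 21, c), (s, 11, w, 32, 11, 22, v), (s, 11, w, 34, 9, 21, c), (s, 11, w, 34, 9, 22, v), (s, 19, s, 29, 21, 24, v), (s, 19, s, 32, 11, 24, v), (s, 19, s, 34, 9, 24, v), (s, 6, m, 29, 21, 10, b), (s, 6, m, 32, 11, 10, b), (s, 6, m, 34, 9, 10, b), (v, 3, r, 31, 12, 36, q), (v, 3, r, 31, 12, 7, n)}
Keep only column(s) A, C, E (7 duplicate(s) eliminated): {(s, 10, 6), (s, 21, 11), (s, 22, 11), (s, 24, 19), (v, 36, 3), (v, 7, 3)}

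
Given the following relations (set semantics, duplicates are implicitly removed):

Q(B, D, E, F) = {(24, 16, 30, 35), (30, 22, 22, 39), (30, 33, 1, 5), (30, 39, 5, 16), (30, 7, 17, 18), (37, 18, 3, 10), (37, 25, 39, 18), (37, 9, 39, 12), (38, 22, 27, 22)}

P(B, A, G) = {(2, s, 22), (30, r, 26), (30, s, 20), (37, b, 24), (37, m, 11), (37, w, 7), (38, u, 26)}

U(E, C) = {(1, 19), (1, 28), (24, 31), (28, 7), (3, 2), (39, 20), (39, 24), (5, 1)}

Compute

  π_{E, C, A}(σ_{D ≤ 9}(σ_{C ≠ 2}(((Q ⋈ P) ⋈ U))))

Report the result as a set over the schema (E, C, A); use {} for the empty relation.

{(39, 20, b), (39, 20, m), (39, 20, w), (39, 24, b), (39, 24, m), (39, 24, w)}

Q ⋈ P (natural join on B): {(30, 22, 22, 39, r, 26), (30, 22, 22, 39, s, 20), (30, 33, 1, 5, r, 26), (30, 33, 1, 5, s, 20), (30, 39, 5, 16, r, 26), (30, 39, 5, 16, s, 20), (30, 7, 17, 18, r, 26), (30, 7, 17, 18, s, 20), (37, 18, 3, 10, b, 24), (37, 18, 3, 10, m, 11), (37, 18, 3, 10, w, 7), (37, 25, 39, 18, b, 24), (37, 25, 39, 18, m, 11), (37, 25, 39, 18, w, 7), (37, 9, 39, 12, b, 24), (37, 9, 39, 12, m, 11), (37, 9, 39, 12, w, 7), (38, 22, 27, 22, u, 26)}
(Q ⋈ P) ⋈ U (natural join on E): {(30, 33, 1, 5, r, 26, 19), (30, 33, 1, 5, r, 26, 28), (30, 33, 1, 5, s, 20, 19), (30, 33, 1, 5, s, 20, 28), (30, 39, 5, 16, r, 26, 1), (30, 39, 5, 16, s, 20, 1), (37, 18, 3, 10, b, 24, 2), (37, 18, 3, 10, m, 11, 2), (37, 18, 3, 10, w, 7, 2), (37, 25, 39, 18, b, 24, 20), (37, 25, 39, 18, b, 24, 24), (37, 25, 39, 18, m, 11, 20), (37, 25, 39, 18, m, 11, 24), (37, 25, 39, 18, w, 7, 20), (37, 25, 39, 18, w, 7, 24), (37, 9, 39, 12, b, 24, 20), (37, 9, 39, 12, b, 24, 24), (37, 9, 39, 12, m, 11, 20), (37, 9, 39, 12, m, 11, 24), (37, 9, 39, 12, w, 7, 20), (37, 9, 39, 12, w, 7, 24)}
σ[C ≠ 2]: keep tuples satisfying C ≠ 2 → {(30, 33, 1, 5, r, 26, 19), (30, 33, 1, 5, r, 26, 28), (30, 33, 1, 5, s, 20, 19), (30, 33, 1, 5, s, 20, 28), (30, 39, 5, 16, r, 26, 1), (30, 39, 5, 16, s, 20, 1), (37, 25, 39, 18, b, 24, 20), (37, 25, 39, 18, b, 24, 24), (37, 25, 39, 18, m, 11, 20), (37, 25, 39, 18, m, 11, 24), (37, 25, 39, 18, w, 7, 20), (37, 25, 39, 18, w, 7, 24), (37, 9, 39, 12, b, 24, 20), (37, 9, 39, 12, b, 24, 24), (37, 9, 39, 12, m, 11, 20), (37, 9, 39, 12, m, 11, 24), (37, 9, 39, 12, w, 7, 20), (37, 9, 39, 12, w, 7, 24)}
σ[D ≤ 9]: keep tuples satisfying D ≤ 9 → {(37, 9, 39, 12, b, 24, 20), (37, 9, 39, 12, b, 24, 24), (37, 9, 39, 12, m, 11, 20), (37, 9, 39, 12, m, 11, 24), (37, 9, 39, 12, w, 7, 20), (37, 9, 39, 12, w, 7, 24)}
π_{E, C, A} gives {(39, 20, b), (39, 20, m), (39, 20, w), (39, 24, b), (39, 24, m), (39, 24, w)}.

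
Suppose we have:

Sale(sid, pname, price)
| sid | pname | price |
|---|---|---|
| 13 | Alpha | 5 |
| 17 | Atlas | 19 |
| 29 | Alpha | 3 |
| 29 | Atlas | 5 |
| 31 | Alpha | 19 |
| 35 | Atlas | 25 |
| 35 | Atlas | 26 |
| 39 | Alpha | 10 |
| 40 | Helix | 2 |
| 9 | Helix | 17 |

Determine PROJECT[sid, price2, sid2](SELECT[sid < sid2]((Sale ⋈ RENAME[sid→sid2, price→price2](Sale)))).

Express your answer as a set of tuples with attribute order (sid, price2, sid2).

{(13, 10, 39), (13, 19, 31), (13, 3, 29), (17, 25, 35), (17, 26, 35), (17, 5, 29), (29, 10, 39), (29, 19, 31), (29, 25, 35), (29, 26, 35), (31, 10, 39), (9, 2, 40)}

ρ[sid→sid2, price→price2]: schema becomes (sid2, pname, price2); tuples unchanged.
Sale ⋈ RENAME[sid→sid2, price→price2](Sale) (natural join on pname): {(13, Alpha, 5, 13, 5), (13, Alpha, 5, 29, 3), (13, Alpha, 5, 31, 19), (13, Alpha, 5, 39, 10), (17, Atlas, 19, 17, 19), (17, Atlas, 19, 29, 5), (17, Atlas, 19, 35, 25), (17, Atlas, 19, 35, 26), (29, Alpha, 3, 13, 5), (29, Alpha, 3, 29, 3), (29, Alpha, 3, 31, 19), (29, Alpha, 3, 39, 10), (29, Atlas, 5, 17, 19), (29, Atlas, 5, 29, 5), (29, Atlas, 5, 35, 25), (29, Atlas, 5, 35, 26), (31, Alpha, 19, 13, 5), (31, Alpha, 19, 29, 3), (31, Alpha, 19, 31, 19), (31, Alpha, 19, 39, 10), (35, Atlas, 25, 17, 19), (35, Atlas, 25, 29, 5), (35, Atlas, 25, 35, 25), (35, Atlas, 25, 35, 26), (35, Atlas, 26, 17, 19), (35, Atlas, 26, 29, 5), (35, Atlas, 26, 35, 25), (35, Atlas, 26, 35, 26), (39, Alpha, 10, 13, 5), (39, Alpha, 10, 29, 3), (39, Alpha, 10, 31, 19), (39, Alpha, 10, 39, 10), (40, Helix, 2, 40, 2), (40, Helix, 2, 9, 17), (9, Helix, 17, 40, 2), (9, Helix, 17, 9, 17)}
Filtering on sid < sid2 leaves {(13, Alpha, 5, 29, 3), (13, Alpha, 5, 31, 19), (13, Alpha, 5, 39, 10), (17, Atlas, 19, 29, 5), (17, Atlas, 19, 35, 25), (17, Atlas, 19, 35, 26), (29, Alpha, 3, 31, 19), (29, Alpha, 3, 39, 10), (29, Atlas, 5, 35, 25), (29, Atlas, 5, 35, 26), (31, Alpha, 19, 39, 10), (9, Helix, 17, 40, 2)}.
π[sid, price2, sid2]: project onto (sid, price2, sid2) → {(13, 10, 39), (13, 19, 31), (13, 3, 29), (17, 25, 35), (17, 26, 35), (17, 5, 29), (29, 10, 39), (29, 19, 31), (29, 25, 35), (29, 26, 35), (31, 10, 39), (9, 2, 40)}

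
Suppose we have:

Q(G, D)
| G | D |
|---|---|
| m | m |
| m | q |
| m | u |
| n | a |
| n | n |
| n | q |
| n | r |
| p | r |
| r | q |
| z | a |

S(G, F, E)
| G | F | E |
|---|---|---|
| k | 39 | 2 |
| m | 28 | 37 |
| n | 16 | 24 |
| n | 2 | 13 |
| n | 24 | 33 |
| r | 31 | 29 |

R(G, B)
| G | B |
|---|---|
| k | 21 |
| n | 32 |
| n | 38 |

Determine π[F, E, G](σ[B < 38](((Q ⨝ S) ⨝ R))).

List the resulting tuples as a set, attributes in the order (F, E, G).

{(16, 24, n), (2, 13, n), (24, 33, n)}

Natural join on G: {(m, m, 28, 37), (m, q, 28, 37), (m, u, 28, 37), (n, a, 16, 24), (n, a, 2, 13), (n, a, 24, 33), (n, n, 16, 24), (n, n, 2, 13), (n, n, 24, 33), (n, q, 16, 24), (n, q, 2, 13), (n, q, 24, 33), (n, r, 16, 24), (n, r, 2, 13), (n, r, 24, 33), (r, q, 31, 29)}
Natural join on G: {(n, a, 16, 24, 32), (n, a, 16, 24, 38), (n, a, 2, 13, 32), (n, a, 2, 13, 38), (n, a, 24, 33, 32), (n, a, 24, 33, 38), (n, n, 16, 24, 32), (n, n, 16, 24, 38), (n, n, 2, 13, 32), (n, n, 2, 13, 38), (n, n, 24, 33, 32), (n, n, 24, 33, 38), (n, q, 16, 24, 32), (n, q, 16, 24, 38), (n, q, 2, 13, 32), (n, q, 2, 13, 38), (n, q, 24, 33, 32), (n, q, 24, 33, 38), (n, r, 16, 24, 32), (n, r, 16, 24, 38), (n, r, 2, 13, 32), (n, r, 2, 13, 38), (n, r, 24, 33, 32), (n, r, 24, 33, 38)}
σ[B < 38]: keep tuples satisfying B < 38 → {(n, a, 16, 24, 32), (n, a, 2, 13, 32), (n, a, 24, 33, 32), (n, n, 16, 24, 32), (n, n, 2, 13, 32), (n, n, 24, 33, 32), (n, q, 16, 24, 32), (n, q, 2, 13, 32), (n, q, 24, 33, 32), (n, r, 16, 24, 32), (n, r, 2, 13, 32), (n, r, 24, 33, 32)}
Projecting to F, E, G (9 duplicate(s) eliminated): {(16, 24, n), (2, 13, n), (24, 33, n)}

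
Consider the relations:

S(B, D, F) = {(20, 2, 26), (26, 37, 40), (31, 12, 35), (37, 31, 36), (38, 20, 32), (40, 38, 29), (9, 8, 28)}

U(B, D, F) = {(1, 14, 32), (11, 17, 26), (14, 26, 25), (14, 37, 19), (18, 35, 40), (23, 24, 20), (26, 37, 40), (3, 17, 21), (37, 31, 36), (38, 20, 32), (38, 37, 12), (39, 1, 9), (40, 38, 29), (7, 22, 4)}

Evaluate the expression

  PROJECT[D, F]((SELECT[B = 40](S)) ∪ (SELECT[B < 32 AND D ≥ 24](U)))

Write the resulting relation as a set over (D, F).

Selection B = 40: {(40, 38, 29)}
Selection B < 32 AND D ≥ 24: {(14, 26, 25), (14, 37, 19), (18, 35, 40), (23, 24, 20), (26, 37, 40)}
Set union of the two operands is {(14, 26, 25), (14, 37, 19), (18, 35, 40), (23, 24, 20), (26, 37, 40), (40, 38, 29)}.
Projecting to D, F: {(24, 20), (26, 25), (35, 40), (37, 19), (37, 40), (38, 29)}

{(24, 20), (26, 25), (35, 40), (37, 19), (37, 40), (38, 29)}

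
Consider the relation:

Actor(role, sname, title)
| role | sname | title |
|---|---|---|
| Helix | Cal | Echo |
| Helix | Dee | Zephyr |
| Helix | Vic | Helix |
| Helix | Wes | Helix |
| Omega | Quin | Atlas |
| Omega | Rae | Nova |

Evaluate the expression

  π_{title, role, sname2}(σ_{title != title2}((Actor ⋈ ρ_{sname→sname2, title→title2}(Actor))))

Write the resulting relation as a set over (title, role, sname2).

ρ[sname→sname2, title→title2]: schema becomes (role, sname2, title2); tuples unchanged.
Natural join on role: {(Helix, Cal, Echo, Cal, Echo), (Helix, Cal, Echo, Dee, Zephyr), (Helix, Cal, Echo, Vic, Helix), (Helix, Cal, Echo, Wes, Helix), (Helix, Dee, Zephyr, Cal, Echo), (Helix, Dee, Zephyr, Dee, Zephyr), (Helix, Dee, Zephyr, Vic, Helix), (Helix, Dee, Zephyr, Wes, Helix), (Helix, Vic, Helix, Cal, Echo), (Helix, Vic, Helix, Dee, Zephyr), (Helix, Vic, Helix, Vic, Helix), (Helix, Vic, Helix, Wes, Helix), (Helix, Wes, Helix, Cal, Echo), (Helix, Wes, Helix, Dee, Zephyr), (Helix, Wes, Helix, Vic, Helix), (Helix, Wes, Helix, Wes, Helix), (Omega, Quin, Atlas, Quin, Atlas), (Omega, Quin, Atlas, Rae, Nova), (Omega, Rae, Nova, Quin, Atlas), (Omega, Rae, Nova, Rae, Nova)}
Filtering on title != title2 leaves {(Helix, Cal, Echo, Dee, Zephyr), (Helix, Cal, Echo, Vic, Helix), (Helix, Cal, Echo, Wes, Helix), (Helix, Dee, Zephyr, Cal, Echo), (Helix, Dee, Zephyr, Vic, Helix), (Helix, Dee, Zephyr, Wes, Helix), (Helix, Vic, Helix, Cal, Echo), (Helix, Vic, Helix, Dee, Zephyr), (Helix, Wes, Helix, Cal, Echo), (Helix, Wes, Helix, Dee, Zephyr), (Omega, Quin, Atlas, Rae, Nova), (Omega, Rae, Nova, Quin, Atlas)}.
Keep only column(s) title, role, sname2 (2 duplicate(s) eliminated): {(Atlas, Omega, Rae), (Echo, Helix, Dee), (Echo, Helix, Vic), (Echo, Helix, Wes), (Helix, Helix, Cal), (Helix, Helix, Dee), (Nova, Omega, Quin), (Zephyr, Helix, Cal), (Zephyr, Helix, Vic), (Zephyr, Helix, Wes)}

{(Atlas, Omega, Rae), (Echo, Helix, Dee), (Echo, Helix, Vic), (Echo, Helix, Wes), (Helix, Helix, Cal), (Helix, Helix, Dee), (Nova, Omega, Quin), (Zephyr, Helix, Cal), (Zephyr, Helix, Vic), (Zephyr, Helix, Wes)}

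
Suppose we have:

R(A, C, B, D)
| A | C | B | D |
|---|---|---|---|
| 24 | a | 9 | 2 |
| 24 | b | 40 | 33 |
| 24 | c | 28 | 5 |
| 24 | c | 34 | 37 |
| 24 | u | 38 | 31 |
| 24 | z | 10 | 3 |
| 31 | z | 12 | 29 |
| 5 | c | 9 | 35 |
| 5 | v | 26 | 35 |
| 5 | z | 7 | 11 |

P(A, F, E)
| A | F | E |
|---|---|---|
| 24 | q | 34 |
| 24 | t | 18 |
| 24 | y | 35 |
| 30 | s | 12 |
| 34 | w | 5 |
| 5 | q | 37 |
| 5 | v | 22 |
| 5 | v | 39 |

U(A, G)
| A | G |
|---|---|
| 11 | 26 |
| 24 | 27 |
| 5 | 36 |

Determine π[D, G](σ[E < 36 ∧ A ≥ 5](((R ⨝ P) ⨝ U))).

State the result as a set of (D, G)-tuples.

Natural join on A: {(24, a, 9, 2, q, 34), (24, a, 9, 2, t, 18), (24, a, 9, 2, y, 35), (24, b, 40, 33, q, 34), (24, b, 40, 33, t, 18), (24, b, 40, 33, y, 35), (24, c, 28, 5, q, 34), (24, c, 28, 5, t, 18), (24, c, 28, 5, y, 35), (24, c, 34, 37, q, 34), (24, c, 34, 37, t, 18), (24, c, 34, 37, y, 35), (24, u, 38, 31, q, 34), (24, u, 38, 31, t, 18), (24, u, 38, 31, y, 35), (24, z, 10, 3, q, 34), (24, z, 10, 3, t, 18), (24, z, 10, 3, y, 35), (5, c, 9, 35, q, 37), (5, c, 9, 35, v, 22), (5, c, 9, 35, v, 39), (5, v, 26, 35, q, 37), (5, v, 26, 35, v, 22), (5, v, 26, 35, v, 39), (5, z, 7, 11, q, 37), (5, z, 7, 11, v, 22), (5, z, 7, 11, v, 39)}
Natural join on A: {(24, a, 9, 2, q, 34, 27), (24, a, 9, 2, t, 18, 27), (24, a, 9, 2, y, 35, 27), (24, b, 40, 33, q, 34, 27), (24, b, 40, 33, t, 18, 27), (24, b, 40, 33, y, 35, 27), (24, c, 28, 5, q, 34, 27), (24, c, 28, 5, t, 18, 27), (24, c, 28, 5, y, 35, 27), (24, c, 34, 37, q, 34, 27), (24, c, 34, 37, t, 18, 27), (24, c, 34, 37, y, 35, 27), (24, u, 38, 31, q, 34, 27), (24, u, 38, 31, t, 18, 27), (24, u, 38, 31, y, 35, 27), (24, z, 10, 3, q, 34, 27), (24, z, 10, 3, t, 18, 27), (24, z, 10, 3, y, 35, 27), (5, c, 9, 35, q, 37, 36), (5, c, 9, 35, v, 22, 36), (5, c, 9, 35, v, 39, 36), (5, v, 26, 35, q, 37, 36), (5, v, 26, 35, v, 22, 36), (5, v, 26, 35, v, 39, 36), (5, z, 7, 11, q, 37, 36), (5, z, 7, 11, v, 22, 36), (5, z, 7, 11, v, 39, 36)}
Filtering on E < 36 ∧ A ≥ 5 leaves {(24, a, 9, 2, q, 34, 27), (24, a, 9, 2, t, 18, 27), (24, a, 9, 2, y, 35, 27), (24, b, 40, 33, q, 34, 27), (24, b, 40, 33, t, 18, 27), (24, b, 40, 33, y, 35, 27), (24, c, 28, 5, q, 34, 27), (24, c, 28, 5, t, 18, 27), (24, c, 28, 5, y, 35, 27), (24, c, 34, 37, q, 34, 27), (24, c, 34, 37, t, 18, 27), (24, c, 34, 37, y, 35, 27), (24, u, 38, 31, q, 34, 27), (24, u, 38, 31, t, 18, 27), (24, u, 38, 31, y, 35, 27), (24, z, 10, 3, q, 34, 27), (24, z, 10, 3, t, 18, 27), (24, z, 10, 3, y, 35, 27), (5, c, 9, 35, v, 22, 36), (5, v, 26, 35, v, 22, 36), (5, z, 7, 11, v, 22, 36)}.
π_{D, G} gives {(11, 36), (2, 27), (3, 27), (31, 27), (33, 27), (35, 36), (37, 27), (5, 27)} (13 duplicate(s) eliminated).

{(11, 36), (2, 27), (3, 27), (31, 27), (33, 27), (35, 36), (37, 27), (5, 27)}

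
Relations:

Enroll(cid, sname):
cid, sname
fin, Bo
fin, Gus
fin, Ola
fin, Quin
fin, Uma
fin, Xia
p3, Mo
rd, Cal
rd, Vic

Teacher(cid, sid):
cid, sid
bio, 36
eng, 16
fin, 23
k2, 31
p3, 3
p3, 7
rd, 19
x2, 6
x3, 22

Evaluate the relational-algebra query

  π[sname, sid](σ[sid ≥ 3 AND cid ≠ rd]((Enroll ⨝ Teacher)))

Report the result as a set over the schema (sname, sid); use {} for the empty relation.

{(Bo, 23), (Gus, 23), (Mo, 3), (Mo, 7), (Ola, 23), (Quin, 23), (Uma, 23), (Xia, 23)}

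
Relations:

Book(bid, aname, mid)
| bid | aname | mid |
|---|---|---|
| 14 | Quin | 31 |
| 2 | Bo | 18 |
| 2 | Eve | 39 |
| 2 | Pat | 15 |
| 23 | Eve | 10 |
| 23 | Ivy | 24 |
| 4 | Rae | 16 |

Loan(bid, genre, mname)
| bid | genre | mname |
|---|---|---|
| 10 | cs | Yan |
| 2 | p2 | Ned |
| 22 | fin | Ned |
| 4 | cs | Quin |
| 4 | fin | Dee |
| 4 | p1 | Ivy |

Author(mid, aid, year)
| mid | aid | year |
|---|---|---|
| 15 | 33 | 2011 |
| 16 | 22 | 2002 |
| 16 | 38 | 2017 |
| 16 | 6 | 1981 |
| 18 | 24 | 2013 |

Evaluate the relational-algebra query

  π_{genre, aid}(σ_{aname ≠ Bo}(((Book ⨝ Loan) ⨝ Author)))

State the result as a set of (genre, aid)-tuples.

{(cs, 22), (cs, 38), (cs, 6), (fin, 22), (fin, 38), (fin, 6), (p1, 22), (p1, 38), (p1, 6), (p2, 33)}

Joining Book and Loan on bid yields {(2, Bo, 18, p2, Ned), (2, Eve, 39, p2, Ned), (2, Pat, 15, p2, Ned), (4, Rae, 16, cs, Quin), (4, Rae, 16, fin, Dee), (4, Rae, 16, p1, Ivy)}.
Joining (Book ⨝ Loan) and Author on mid yields {(2, Bo, 18, p2, Ned, 24, 2013), (2, Pat, 15, p2, Ned, 33, 2011), (4, Rae, 16, cs, Quin, 22, 2002), (4, Rae, 16, cs, Quin, 38, 2017), (4, Rae, 16, cs, Quin, 6, 1981), (4, Rae, 16, fin, Dee, 22, 2002), (4, Rae, 16, fin, Dee, 38, 2017), (4, Rae, 16, fin, Dee, 6, 1981), (4, Rae, 16, p1, Ivy, 22, 2002), (4, Rae, 16, p1, Ivy, 38, 2017), (4, Rae, 16, p1, Ivy, 6, 1981)}.
Selection aname ≠ Bo: {(2, Pat, 15, p2, Ned, 33, 2011), (4, Rae, 16, cs, Quin, 22, 2002), (4, Rae, 16, cs, Quin, 38, 2017), (4, Rae, 16, cs, Quin, 6, 1981), (4, Rae, 16, fin, Dee, 22, 2002), (4, Rae, 16, fin, Dee, 38, 2017), (4, Rae, 16, fin, Dee, 6, 1981), (4, Rae, 16, p1, Ivy, 22, 2002), (4, Rae, 16, p1, Ivy, 38, 2017), (4, Rae, 16, p1, Ivy, 6, 1981)}
Projecting to genre, aid: {(cs, 22), (cs, 38), (cs, 6), (fin, 22), (fin, 38), (fin, 6), (p1, 22), (p1, 38), (p1, 6), (p2, 33)}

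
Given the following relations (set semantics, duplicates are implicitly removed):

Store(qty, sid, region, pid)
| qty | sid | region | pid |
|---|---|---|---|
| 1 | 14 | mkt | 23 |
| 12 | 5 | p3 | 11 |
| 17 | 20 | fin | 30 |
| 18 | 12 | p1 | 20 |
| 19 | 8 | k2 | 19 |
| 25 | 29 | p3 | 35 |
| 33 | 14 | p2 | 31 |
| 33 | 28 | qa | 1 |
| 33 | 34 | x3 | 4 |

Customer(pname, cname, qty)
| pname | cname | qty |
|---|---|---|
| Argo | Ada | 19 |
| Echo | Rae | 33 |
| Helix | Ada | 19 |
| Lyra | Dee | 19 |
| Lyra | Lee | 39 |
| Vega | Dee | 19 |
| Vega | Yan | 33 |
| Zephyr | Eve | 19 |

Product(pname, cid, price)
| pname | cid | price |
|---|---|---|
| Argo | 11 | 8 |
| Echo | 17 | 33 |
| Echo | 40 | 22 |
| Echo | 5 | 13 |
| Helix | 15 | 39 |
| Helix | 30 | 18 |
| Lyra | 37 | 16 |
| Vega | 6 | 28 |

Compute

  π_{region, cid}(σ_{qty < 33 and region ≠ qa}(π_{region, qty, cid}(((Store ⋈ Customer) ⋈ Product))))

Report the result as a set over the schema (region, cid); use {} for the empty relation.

{(k2, 11), (k2, 15), (k2, 30), (k2, 37), (k2, 6)}

Natural join on qty: {(19, 8, k2, 19, Argo, Ada), (19, 8, k2, 19, Helix, Ada), (19, 8, k2, 19, Lyra, Dee), (19, 8, k2, 19, Vega, Dee), (19, 8, k2, 19, Zephyr, Eve), (33, 14, p2, 31, Echo, Rae), (33, 14, p2, 31, Vega, Yan), (33, 28, qa, 1, Echo, Rae), (33, 28, qa, 1, Vega, Yan), (33, 34, x3, 4, Echo, Rae), (33, 34, x3, 4, Vega, Yan)}
Natural join on pname: {(19, 8, k2, 19, Argo, Ada, 11, 8), (19, 8, k2, 19, Helix, Ada, 15, 39), (19, 8, k2, 19, Helix, Ada, 30, 18), (19, 8, k2, 19, Lyra, Dee, 37, 16), (19, 8, k2, 19, Vega, Dee, 6, 28), (33, 14, p2, 31, Echo, Rae, 17, 33), (33, 14, p2, 31, Echo, Rae, 40, 22), (33, 14, p2, 31, Echo, Rae, 5, 13), (33, 14, p2, 31, Vega, Yan, 6, 28), (33, 28, qa, 1, Echo, Rae, 17, 33), (33, 28, qa, 1, Echo, Rae, 40, 22), (33, 28, qa, 1, Echo, Rae, 5, 13), (33, 28, qa, 1, Vega, Yan, 6, 28), (33, 34, x3, 4, Echo, Rae, 17, 33), (33, 34, x3, 4, Echo, Rae, 40, 22), (33, 34, x3, 4, Echo, Rae, 5, 13), (33, 34, x3, 4, Vega, Yan, 6, 28)}
Keep only column(s) region, qty, cid: {(k2, 19, 11), (k2, 19, 15), (k2, 19, 30), (k2, 19, 37), (k2, 19, 6), (p2, 33, 17), (p2, 33, 40), (p2, 33, 5), (p2, 33, 6), (qa, 33, 17), (qa, 33, 40), (qa, 33, 5), (qa, 33, 6), (x3, 33, 17), (x3, 33, 40), (x3, 33, 5), (x3, 33, 6)}
Apply σ_{qty < 33 and region ≠ qa}; surviving tuples: {(k2, 19, 11), (k2, 19, 15), (k2, 19, 30), (k2, 19, 37), (k2, 19, 6)}
Keep only column(s) region, cid: {(k2, 11), (k2, 15), (k2, 30), (k2, 37), (k2, 6)}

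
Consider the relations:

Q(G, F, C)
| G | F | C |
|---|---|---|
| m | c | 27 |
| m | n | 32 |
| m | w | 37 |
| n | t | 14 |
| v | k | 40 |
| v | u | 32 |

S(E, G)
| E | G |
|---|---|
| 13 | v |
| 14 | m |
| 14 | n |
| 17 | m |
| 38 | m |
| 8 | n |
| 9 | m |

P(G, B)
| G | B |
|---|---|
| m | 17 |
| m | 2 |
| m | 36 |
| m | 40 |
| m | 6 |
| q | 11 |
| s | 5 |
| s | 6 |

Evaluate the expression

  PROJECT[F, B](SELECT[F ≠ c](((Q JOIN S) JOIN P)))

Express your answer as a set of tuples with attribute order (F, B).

Q ⋈ S (natural join on G): {(m, c, 27, 14), (m, c, 27, 17), (m, c, 27, 38), (m, c, 27, 9), (m, n, 32, 14), (m, n, 32, 17), (m, n, 32, 38), (m, n, 32, 9), (m, w, 37, 14), (m, w, 37, 17), (m, w, 37, 38), (m, w, 37, 9), (n, t, 14, 14), (n, t, 14, 8), (v, k, 40, 13), (v, u, 32, 13)}
(Q JOIN S) ⋈ P (natural join on G): {(m, c, 27, 14, 17), (m, c, 27, 14, 2), (m, c, 27, 14, 36), (m, c, 27, 14, 40), (m, c, 27, 14, 6), (m, c, 27, 17, 17), (m, c, 27, 17, 2), (m, c, 27, 17, 36), (m, c, 27, 17, 40), (m, c, 27, 17, 6), (m, c, 27, 38, 17), (m, c, 27, 38, 2), (m, c, 27, 38, 36), (m, c, 27, 38, 40), (m, c, 27, 38, 6), (m, c, 27, 9, 17), (m, c, 27, 9, 2), (m, c, 27, 9, 36), (m, c, 27, 9, 40), (m, c, 27, 9, 6), (m, n, 32, 14, 17), (m, n, 32, 14, 2), (m, n, 32, 14, 36), (m, n, 32, 14, 40), (m, n, 32, 14, 6), (m, n, 32, 17, 17), (m, n, 32, 17, 2), (m, n, 32, 17, 36), (m, n, 32, 17, 40), (m, n, 32, 17, 6), (m, n, 32, 38, 17), (m, n, 32, 38, 2), (m, n, 32, 38, 36), (m, n, 32, 38, 40), (m, n, 32, 38, 6), (m, n, 32, 9, 17), (m, n, 32, 9, 2), (m, n, 32, 9, 36), (m, n, 32, 9, 40), (m, n, 32, 9, 6), (m, w, 37, 14, 17), (m, w, 37, 14, 2), (m, w, 37, 14, 36), (m, w, 37, 14, 40), (m, w, 37, 14, 6), (m, w, 37, 17, 17), (m, w, 37, 17, 2), (m, w, 37, 17, 36), (m, w, 37, 17, 40), (m, w, 37, 17, 6), (m, w, 37, 38, 17), (m, w, 37, 38, 2), (m, w, 37, 38, 36), (m, w, 37, 38, 40), (m, w, 37, 38, 6), (m, w, 37, 9, 17), (m, w, 37, 9, 2), (m, w, 37, 9, 36), (m, w, 37, 9, 40), (m, w, 37, 9, 6)}
Apply σ_{F ≠ c}; surviving tuples: {(m, n, 32, 14, 17), (m, n, 32, 14, 2), (m, n, 32, 14, 36), (m, n, 32, 14, 40), (m, n, 32, 14, 6), (m, n, 32, 17, 17), (m, n, 32, 17, 2), (m, n, 32, 17, 36), (m, n, 32, 17, 40), (m, n, 32, 17, 6), (m, n, 32, 38, 17), (m, n, 32, 38, 2), (m, n, 32, 38, 36), (m, n, 32, 38, 40), (m, n, 32, 38, 6), (m, n, 32, 9, 17), (m, n, 32, 9, 2), (m, n, 32, 9, 36), (m, n, 32, 9, 40), (m, n, 32, 9, 6), (m, w, 37, 14, 17), (m, w, 37, 14, 2), (m, w, 37, 14, 36), (m, w, 37, 14, 40), (m, w, 37, 14, 6), (m, w, 37, 17, 17), (m, w, 37, 17, 2), (m, w, 37, 17, 36), (m, w, 37, 17, 40), (m, w, 37, 17, 6), (m, w, 37, 38, 17), (m, w, 37, 38, 2), (m, w, 37, 38, 36), (m, w, 37, 38, 40), (m, w, 37, 38, 6), (m, w, 37, 9, 17), (m, w, 37, 9, 2), (m, w, 37, 9, 36), (m, w, 37, 9, 40), (m, w, 37, 9, 6)}
π[F, B]: project onto (F, B) (30 duplicate(s) eliminated) → {(n, 17), (n, 2), (n, 36), (n, 40), (n, 6), (w, 17), (w, 2), (w, 36), (w, 40), (w, 6)}

{(n, 17), (n, 2), (n, 36), (n, 40), (n, 6), (w, 17), (w, 2), (w, 36), (w, 40), (w, 6)}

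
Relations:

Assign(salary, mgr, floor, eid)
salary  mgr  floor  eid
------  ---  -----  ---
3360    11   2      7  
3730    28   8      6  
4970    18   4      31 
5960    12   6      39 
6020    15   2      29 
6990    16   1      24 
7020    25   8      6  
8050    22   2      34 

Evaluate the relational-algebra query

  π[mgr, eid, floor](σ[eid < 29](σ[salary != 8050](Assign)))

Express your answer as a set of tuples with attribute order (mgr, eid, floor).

{(11, 7, 2), (16, 24, 1), (25, 6, 8), (28, 6, 8)}

σ[salary != 8050]: keep tuples satisfying salary != 8050 → {(3360, 11, 2, 7), (3730, 28, 8, 6), (4970, 18, 4, 31), (5960, 12, 6, 39), (6020, 15, 2, 29), (6990, 16, 1, 24), (7020, 25, 8, 6)}
σ[eid < 29]: keep tuples satisfying eid < 29 → {(3360, 11, 2, 7), (3730, 28, 8, 6), (6990, 16, 1, 24), (7020, 25, 8, 6)}
π[mgr, eid, floor]: project onto (mgr, eid, floor) → {(11, 7, 2), (16, 24, 1), (25, 6, 8), (28, 6, 8)}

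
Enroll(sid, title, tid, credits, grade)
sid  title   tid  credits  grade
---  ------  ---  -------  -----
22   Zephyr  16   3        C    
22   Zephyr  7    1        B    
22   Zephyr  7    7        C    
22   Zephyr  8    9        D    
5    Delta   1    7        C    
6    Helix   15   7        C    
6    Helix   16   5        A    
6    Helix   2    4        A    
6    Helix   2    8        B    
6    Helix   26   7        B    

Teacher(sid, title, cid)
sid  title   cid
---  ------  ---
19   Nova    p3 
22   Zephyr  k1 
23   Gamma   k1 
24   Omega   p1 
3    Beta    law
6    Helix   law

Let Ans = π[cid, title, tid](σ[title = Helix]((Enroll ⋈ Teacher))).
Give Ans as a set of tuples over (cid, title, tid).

{(law, Helix, 15), (law, Helix, 16), (law, Helix, 2), (law, Helix, 26)}

Joining Enroll and Teacher on sid, title yields {(22, Zephyr, 16, 3, C, k1), (22, Zephyr, 7, 1, B, k1), (22, Zephyr, 7, 7, C, k1), (22, Zephyr, 8, 9, D, k1), (6, Helix, 15, 7, C, law), (6, Helix, 16, 5, A, law), (6, Helix, 2, 4, A, law), (6, Helix, 2, 8, B, law), (6, Helix, 26, 7, B, law)}.
Filtering on title = Helix leaves {(6, Helix, 15, 7, C, law), (6, Helix, 16, 5, A, law), (6, Helix, 2, 4, A, law), (6, Helix, 2, 8, B, law), (6, Helix, 26, 7, B, law)}.
π[cid, title, tid]: project onto (cid, title, tid) (1 duplicate(s) eliminated) → {(law, Helix, 15), (law, Helix, 16), (law, Helix, 2), (law, Helix, 26)}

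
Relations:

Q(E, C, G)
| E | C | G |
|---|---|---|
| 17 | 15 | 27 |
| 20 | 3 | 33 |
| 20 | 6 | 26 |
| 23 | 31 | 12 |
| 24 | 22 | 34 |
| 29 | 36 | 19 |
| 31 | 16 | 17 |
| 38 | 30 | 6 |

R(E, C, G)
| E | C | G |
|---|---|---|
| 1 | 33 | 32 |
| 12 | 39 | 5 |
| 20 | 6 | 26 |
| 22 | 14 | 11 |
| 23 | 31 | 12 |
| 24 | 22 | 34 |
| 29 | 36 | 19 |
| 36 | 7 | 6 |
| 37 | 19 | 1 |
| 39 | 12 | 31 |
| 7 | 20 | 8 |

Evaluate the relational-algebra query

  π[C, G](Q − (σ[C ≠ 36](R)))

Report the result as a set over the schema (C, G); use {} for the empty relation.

Selection C ≠ 36: {(1, 33, 32), (12, 39, 5), (20, 6, 26), (22, 14, 11), (23, 31, 12), (24, 22, 34), (36, 7, 6), (37, 19, 1), (39, 12, 31), (7, 20, 8)}
Set difference of the two operands is {(17, 15, 27), (20, 3, 33), (29, 36, 19), (31, 16, 17), (38, 30, 6)}.
Keep only column(s) C, G: {(15, 27), (16, 17), (3, 33), (30, 6), (36, 19)}

{(15, 27), (16, 17), (3, 33), (30, 6), (36, 19)}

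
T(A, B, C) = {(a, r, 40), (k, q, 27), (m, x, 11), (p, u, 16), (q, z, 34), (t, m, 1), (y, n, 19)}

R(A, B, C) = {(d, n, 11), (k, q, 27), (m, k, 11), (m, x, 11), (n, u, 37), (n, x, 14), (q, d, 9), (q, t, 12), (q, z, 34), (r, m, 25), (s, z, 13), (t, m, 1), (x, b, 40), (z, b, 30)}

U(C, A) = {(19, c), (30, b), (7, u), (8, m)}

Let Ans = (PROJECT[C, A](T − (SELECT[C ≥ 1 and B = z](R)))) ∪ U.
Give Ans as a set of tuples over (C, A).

{(1, t), (11, m), (16, p), (19, c), (19, y), (27, k), (30, b), (40, a), (7, u), (8, m)}

σ[C ≥ 1 and B = z]: keep tuples satisfying C ≥ 1 and B = z → {(q, z, 34), (s, z, 13)}
Set difference of the two operands is {(a, r, 40), (k, q, 27), (m, x, 11), (p, u, 16), (t, m, 1), (y, n, 19)}.
π_{C, A} gives {(1, t), (11, m), (16, p), (19, y), (27, k), (40, a)}.
Set union of the two operands is {(1, t), (11, m), (16, p), (19, c), (19, y), (27, k), (30, b), (40, a), (7, u), (8, m)}.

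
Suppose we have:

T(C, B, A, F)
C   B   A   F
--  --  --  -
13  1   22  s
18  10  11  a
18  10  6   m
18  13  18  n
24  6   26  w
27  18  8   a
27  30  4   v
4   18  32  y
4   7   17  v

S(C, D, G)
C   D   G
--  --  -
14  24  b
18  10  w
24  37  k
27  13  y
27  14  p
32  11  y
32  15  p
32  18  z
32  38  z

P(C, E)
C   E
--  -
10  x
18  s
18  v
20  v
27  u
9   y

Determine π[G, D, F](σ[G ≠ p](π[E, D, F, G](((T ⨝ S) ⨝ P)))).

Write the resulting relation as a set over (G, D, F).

Joining T and S on C yields {(18, 10, 11, a, 10, w), (18, 10, 6, m, 10, w), (18, 13, 18, n, 10, w), (24, 6, 26, w, 37, k), (27, 18, 8, a, 13, y), (27, 18, 8, a, 14, p), (27, 30, 4, v, 13, y), (27, 30, 4, v, 14, p)}.
Joining (T ⨝ S) and P on C yields {(18, 10, 11, a, 10, w, s), (18, 10, 11, a, 10, w, v), (18, 10, 6, m, 10, w, s), (18, 10, 6, m, 10, w, v), (18, 13, 18, n, 10, w, s), (18, 13, 18, n, 10, w, v), (27, 18, 8, a, 13, y, u), (27, 18, 8, a, 14, p, u), (27, 30, 4, v, 13, y, u), (27, 30, 4, v, 14, p, u)}.
π_{E, D, F, G} gives {(s, 10, a, w), (s, 10, m, w), (s, 10, n, w), (u, 13, a, y), (u, 13, v, y), (u, 14, a, p), (u, 14, v, p), (v, 10, a, w), (v, 10, m, w), (v, 10, n, w)}.
Apply σ_{G ≠ p}; surviving tuples: {(s, 10, a, w), (s, 10, m, w), (s, 10, n, w), (u, 13, a, y), (u, 13, v, y), (v, 10, a, w), (v, 10, m, w), (v, 10, n, w)}
π_{G, D, F} gives {(w, 10, a), (w, 10, m), (w, 10, n), (y, 13, a), (y, 13, v)} (3 duplicate(s) eliminated).

{(w, 10, a), (w, 10, m), (w, 10, n), (y, 13, a), (y, 13, v)}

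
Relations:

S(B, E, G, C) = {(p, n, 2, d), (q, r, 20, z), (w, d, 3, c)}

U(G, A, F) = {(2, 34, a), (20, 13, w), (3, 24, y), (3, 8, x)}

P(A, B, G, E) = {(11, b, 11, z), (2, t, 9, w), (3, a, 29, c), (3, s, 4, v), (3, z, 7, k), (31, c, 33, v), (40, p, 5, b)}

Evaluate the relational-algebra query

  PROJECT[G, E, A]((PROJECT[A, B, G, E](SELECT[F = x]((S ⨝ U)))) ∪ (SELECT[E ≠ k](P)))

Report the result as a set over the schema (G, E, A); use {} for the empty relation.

Joining S and U on G yields {(p, n, 2, d, 34, a), (q, r, 20, z, 13, w), (w, d, 3, c, 24, y), (w, d, 3, c, 8, x)}.
Filtering on F = x leaves {(w, d, 3, c, 8, x)}.
Keep only column(s) A, B, G, E: {(8, w, 3, d)}
Filtering on E ≠ k leaves {(11, b, 11, z), (2, t, 9, w), (3, a, 29, c), (3, s, 4, v), (31, c, 33, v), (40, p, 5, b)}.
Set union of the two operands is {(11, b, 11, z), (2, t, 9, w), (3, a, 29, c), (3, s, 4, v), (31, c, 33, v), (40, p, 5, b), (8, w, 3, d)}.
Keep only column(s) G, E, A: {(11, z, 11), (29, c, 3), (3, d, 8), (33, v, 31), (4, v, 3), (5, b, 40), (9, w, 2)}

{(11, z, 11), (29, c, 3), (3, d, 8), (33, v, 31), (4, v, 3), (5, b, 40), (9, w, 2)}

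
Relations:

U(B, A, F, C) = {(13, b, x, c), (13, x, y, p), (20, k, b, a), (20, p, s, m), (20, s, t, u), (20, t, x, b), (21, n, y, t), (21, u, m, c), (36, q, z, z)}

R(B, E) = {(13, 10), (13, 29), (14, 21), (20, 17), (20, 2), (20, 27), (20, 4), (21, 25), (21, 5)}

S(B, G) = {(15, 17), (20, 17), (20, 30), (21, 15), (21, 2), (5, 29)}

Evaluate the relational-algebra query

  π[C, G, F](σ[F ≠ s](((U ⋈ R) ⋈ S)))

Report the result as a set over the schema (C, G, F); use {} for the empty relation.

Natural join on B: {(13, b, x, c, 10), (13, b, x, c, 29), (13, x, y, p, 10), (13, x, y, p, 29), (20, k, b, a, 17), (20, k, b, a, 2), (20, k, b, a, 27), (20, k, b, a, 4), (20, p, s, m, 17), (20, p, s, m, 2), (20, p, s, m, 27), (20, p, s, m, 4), (20, s, t, u, 17), (20, s, t, u, 2), (20, s, t, u, 27), (20, s, t, u, 4), (20, t, x, b, 17), (20, t, x, b, 2), (20, t, x, b, 27), (20, t, x, b, 4), (21, n, y, t, 25), (21, n, y, t, 5), (21, u, m, c, 25), (21, u, m, c, 5)}
Natural join on B: {(20, k, b, a, 17, 17), (20, k, b, a, 17, 30), (20, k, b, a, 2, 17), (20, k, b, a, 2, 30), (20, k, b, a, 27, 17), (20, k, b, a, 27, 30), (20, k, b, a, 4, 17), (20, k, b, a, 4, 30), (20, p, s, m, 17, 17), (20, p, s, m, 17, 30), (20, p, s, m, 2, 17), (20, p, s, m, 2, 30), (20, p, s, m, 27, 17), (20, p, s, m, 27, 30), (20, p, s, m, 4, 17), (20, p, s, m, 4, 30), (20, s, t, u, 17, 17), (20, s, t, u, 17, 30), (20, s, t, u, 2, 17), (20, s, t, u, 2, 30), (20, s, t, u, 27, 17), (20, s, t, u, 27, 30), (20, s, t, u, 4, 17), (20, s, t, u, 4, 30), (20, t, x, b, 17, 17), (20, t, x, b, 17, 30), (20, t, x, b, 2, 17), (20, t, x, b, 2, 30), (20, t, x, b, 27, 17), (20, t, x, b, 27, 30), (20, t, x, b, 4, 17), (20, t, x, b, 4, 30), (21, n, y, t, 25, 15), (21, n, y, t, 25, 2), (21, n, y, t, 5, 15), (21, n, y, t, 5, 2), (21, u, m, c, 25, 15), (21, u, m, c, 25, 2), (21, u, m, c, 5, 15), (21, u, m, c, 5, 2)}
Selection F ≠ s: {(20, k, b, a, 17, 17), (20, k, b, a, 17, 30), (20, k, b, a, 2, 17), (20, k, b, a, 2, 30), (20, k, b, a, 27, 17), (20, k, b, a, 27, 30), (20, k, b, a, 4, 17), (20, k, b, a, 4, 30), (20, s, t, u, 17, 17), (20, s, t, u, 17, 30), (20, s, t, u, 2, 17), (20, s, t, u, 2, 30), (20, s, t, u, 27, 17), (20, s, t, u, 27, 30), (20, s, t, u, 4, 17), (20, s, t, u, 4, 30), (20, t, x, b, 17, 17), (20, t, x, b, 17, 30), (20, t, x, b, 2, 17), (20, t, x, b, 2, 30), (20, t, x, b, 27, 17), (20, t, x, b, 27, 30), (20, t, x, b, 4, 17), (20, t, x, b, 4, 30), (21, n, y, t, 25, 15), (21, n, y, t, 25, 2), (21, n, y, t, 5, 15), (21, n, y, t, 5, 2), (21, u, m, c, 25, 15), (21, u, m, c, 25, 2), (21, u, m, c, 5, 15), (21, u, m, c, 5, 2)}
Keep only column(s) C, G, F (22 duplicate(s) eliminated): {(a, 17, b), (a, 30, b), (b, 17, x), (b, 30, x), (c, 15, m), (c, 2, m), (t, 15, y), (t, 2, y), (u, 17, t), (u, 30, t)}

{(a, 17, b), (a, 30, b), (b, 17, x), (b, 30, x), (c, 15, m), (c, 2, m), (t, 15, y), (t, 2, y), (u, 17, t), (u, 30, t)}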